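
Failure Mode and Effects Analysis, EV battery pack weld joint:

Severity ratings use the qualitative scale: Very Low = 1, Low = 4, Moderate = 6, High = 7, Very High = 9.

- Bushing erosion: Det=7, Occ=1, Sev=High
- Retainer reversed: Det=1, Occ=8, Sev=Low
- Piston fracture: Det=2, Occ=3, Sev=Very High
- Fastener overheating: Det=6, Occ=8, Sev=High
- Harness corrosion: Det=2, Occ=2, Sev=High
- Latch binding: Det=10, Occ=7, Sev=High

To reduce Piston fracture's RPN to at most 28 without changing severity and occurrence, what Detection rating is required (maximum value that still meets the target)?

Piston fracture: S=9, O=3, D=2 → current RPN = 54.
Fixed product = 27. Need 27 × D ≤ 28, so D ≤ 28/27 = 1.04.
Maximum integer Detection rating = 1 (gives RPN 27; D=2 would give 54 > 28).

1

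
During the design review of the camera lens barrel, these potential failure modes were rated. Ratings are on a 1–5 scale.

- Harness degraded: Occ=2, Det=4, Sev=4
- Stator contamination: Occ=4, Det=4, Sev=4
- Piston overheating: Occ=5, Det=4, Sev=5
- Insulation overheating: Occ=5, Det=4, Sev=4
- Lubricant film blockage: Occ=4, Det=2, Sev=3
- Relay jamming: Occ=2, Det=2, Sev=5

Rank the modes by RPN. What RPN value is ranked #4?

RPN = Severity × Occurrence × Detection:
  Harness degraded: 4 × 2 × 4 = 32
  Stator contamination: 4 × 4 × 4 = 64
  Piston overheating: 5 × 5 × 4 = 100
  Insulation overheating: 4 × 5 × 4 = 80
  Lubricant film blockage: 3 × 4 × 2 = 24
  Relay jamming: 5 × 2 × 2 = 20
Sorted descending: 100, 80, 64, 32, 24, 20.
The fourth-highest RPN is 32 (Harness degraded).

32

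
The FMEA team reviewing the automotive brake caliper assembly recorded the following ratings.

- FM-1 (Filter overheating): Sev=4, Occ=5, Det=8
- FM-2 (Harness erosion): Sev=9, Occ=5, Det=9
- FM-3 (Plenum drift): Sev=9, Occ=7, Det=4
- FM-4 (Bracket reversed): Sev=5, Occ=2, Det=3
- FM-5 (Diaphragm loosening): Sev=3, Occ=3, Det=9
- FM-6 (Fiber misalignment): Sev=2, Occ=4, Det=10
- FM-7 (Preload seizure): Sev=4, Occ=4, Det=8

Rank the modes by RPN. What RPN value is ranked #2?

252

RPN = Severity × Occurrence × Detection:
  FM-1: 4 × 5 × 8 = 160
  FM-2: 9 × 5 × 9 = 405
  FM-3: 9 × 7 × 4 = 252
  FM-4: 5 × 2 × 3 = 30
  FM-5: 3 × 3 × 9 = 81
  FM-6: 2 × 4 × 10 = 80
  FM-7: 4 × 4 × 8 = 128
Sorted descending: 405, 252, 160, 128, 81, 80, 30.
The second-highest RPN is 252 (FM-3).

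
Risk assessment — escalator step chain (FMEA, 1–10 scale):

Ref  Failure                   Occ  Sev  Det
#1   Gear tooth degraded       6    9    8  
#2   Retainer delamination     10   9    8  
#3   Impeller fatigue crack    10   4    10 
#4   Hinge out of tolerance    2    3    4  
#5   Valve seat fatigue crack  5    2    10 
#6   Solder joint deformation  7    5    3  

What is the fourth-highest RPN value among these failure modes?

RPN = Severity × Occurrence × Detection:
  #1: 9 × 6 × 8 = 432
  #2: 9 × 10 × 8 = 720
  #3: 4 × 10 × 10 = 400
  #4: 3 × 2 × 4 = 24
  #5: 2 × 5 × 10 = 100
  #6: 5 × 7 × 3 = 105
Sorted descending: 720, 432, 400, 105, 100, 24.
The fourth-highest RPN is 105 (#6).

105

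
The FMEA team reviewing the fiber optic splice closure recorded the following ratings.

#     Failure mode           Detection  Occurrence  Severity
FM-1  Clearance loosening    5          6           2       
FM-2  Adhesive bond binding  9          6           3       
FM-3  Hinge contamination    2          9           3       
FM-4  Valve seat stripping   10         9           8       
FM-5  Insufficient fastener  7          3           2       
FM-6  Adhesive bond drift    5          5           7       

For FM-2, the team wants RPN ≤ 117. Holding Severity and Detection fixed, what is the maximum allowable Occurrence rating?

4

FM-2: S=3, O=6, D=9 → current RPN = 162.
Fixed product = 27. Need 27 × O ≤ 117, so O ≤ 117/27 = 4.33.
Maximum integer Occurrence rating = 4 (gives RPN 108; O=5 would give 135 > 117).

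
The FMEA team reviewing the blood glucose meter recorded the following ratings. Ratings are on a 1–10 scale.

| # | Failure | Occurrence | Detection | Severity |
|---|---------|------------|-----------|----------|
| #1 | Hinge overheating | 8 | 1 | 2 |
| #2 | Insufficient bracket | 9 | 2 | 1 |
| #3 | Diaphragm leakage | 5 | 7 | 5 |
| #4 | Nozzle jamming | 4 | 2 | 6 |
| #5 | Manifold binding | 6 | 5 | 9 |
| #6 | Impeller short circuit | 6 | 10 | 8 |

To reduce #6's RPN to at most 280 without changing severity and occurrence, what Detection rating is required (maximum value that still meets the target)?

#6: S=8, O=6, D=10 → current RPN = 480.
Fixed product = 48. Need 48 × D ≤ 280, so D ≤ 280/48 = 5.83.
Maximum integer Detection rating = 5 (gives RPN 240; D=6 would give 288 > 280).

5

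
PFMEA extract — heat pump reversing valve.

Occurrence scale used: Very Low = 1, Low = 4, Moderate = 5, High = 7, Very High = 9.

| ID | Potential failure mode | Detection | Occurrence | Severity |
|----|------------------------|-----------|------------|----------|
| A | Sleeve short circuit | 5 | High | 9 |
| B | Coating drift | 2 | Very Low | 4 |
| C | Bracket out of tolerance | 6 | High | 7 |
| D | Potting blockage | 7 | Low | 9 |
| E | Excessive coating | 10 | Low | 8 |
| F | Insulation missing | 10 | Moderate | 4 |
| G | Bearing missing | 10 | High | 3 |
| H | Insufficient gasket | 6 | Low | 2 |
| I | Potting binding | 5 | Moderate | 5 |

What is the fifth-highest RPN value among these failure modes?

210

RPN = Severity × Occurrence × Detection:
  A: 9 × 7 × 5 = 315
  B: 4 × 1 × 2 = 8
  C: 7 × 7 × 6 = 294
  D: 9 × 4 × 7 = 252
  E: 8 × 4 × 10 = 320
  F: 4 × 5 × 10 = 200
  G: 3 × 7 × 10 = 210
  H: 2 × 4 × 6 = 48
  I: 5 × 5 × 5 = 125
Sorted descending: 320, 315, 294, 252, 210, 200, 125, 48, 8.
The fifth-highest RPN is 210 (G).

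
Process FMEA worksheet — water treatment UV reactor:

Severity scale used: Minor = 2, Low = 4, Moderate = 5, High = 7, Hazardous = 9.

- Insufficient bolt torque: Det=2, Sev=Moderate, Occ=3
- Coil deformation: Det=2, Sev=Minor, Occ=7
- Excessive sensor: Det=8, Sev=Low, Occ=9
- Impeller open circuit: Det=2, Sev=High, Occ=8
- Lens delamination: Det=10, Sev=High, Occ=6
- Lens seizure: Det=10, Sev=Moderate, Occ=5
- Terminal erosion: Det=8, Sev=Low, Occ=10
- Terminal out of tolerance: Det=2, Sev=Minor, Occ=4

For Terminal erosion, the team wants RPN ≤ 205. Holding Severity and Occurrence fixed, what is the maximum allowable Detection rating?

Terminal erosion: S=4, O=10, D=8 → current RPN = 320.
Fixed product = 40. Need 40 × D ≤ 205, so D ≤ 205/40 = 5.12.
Maximum integer Detection rating = 5 (gives RPN 200; D=6 would give 240 > 205).

5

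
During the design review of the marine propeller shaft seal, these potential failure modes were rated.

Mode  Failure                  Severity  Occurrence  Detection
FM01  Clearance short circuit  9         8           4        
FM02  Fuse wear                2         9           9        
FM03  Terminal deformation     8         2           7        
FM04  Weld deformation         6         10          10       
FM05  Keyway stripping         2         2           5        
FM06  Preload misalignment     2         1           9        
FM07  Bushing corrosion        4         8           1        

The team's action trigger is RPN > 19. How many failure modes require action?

RPN = Severity × Occurrence × Detection:
  FM01: 9 × 8 × 4 = 288
  FM02: 2 × 9 × 9 = 162
  FM03: 8 × 2 × 7 = 112
  FM04: 6 × 10 × 10 = 600
  FM05: 2 × 2 × 5 = 20
  FM06: 2 × 1 × 9 = 18
  FM07: 4 × 8 × 1 = 32
Modes with RPN > 19: FM01 (288), FM02 (162), FM03 (112), FM04 (600), FM05 (20), FM07 (32) → 6.

6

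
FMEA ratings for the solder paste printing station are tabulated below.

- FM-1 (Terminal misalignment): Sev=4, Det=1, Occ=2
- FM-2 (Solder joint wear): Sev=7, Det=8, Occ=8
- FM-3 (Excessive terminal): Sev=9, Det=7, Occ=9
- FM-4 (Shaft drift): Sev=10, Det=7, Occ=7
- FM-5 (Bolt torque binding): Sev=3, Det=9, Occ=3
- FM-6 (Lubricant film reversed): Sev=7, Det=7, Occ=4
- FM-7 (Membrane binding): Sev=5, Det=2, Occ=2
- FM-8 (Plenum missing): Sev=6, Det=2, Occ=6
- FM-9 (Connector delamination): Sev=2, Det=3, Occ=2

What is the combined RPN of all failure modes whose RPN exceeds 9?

RPN = Severity × Occurrence × Detection:
  FM-1: 4 × 2 × 1 = 8
  FM-2: 7 × 8 × 8 = 448
  FM-3: 9 × 9 × 7 = 567
  FM-4: 10 × 7 × 7 = 490
  FM-5: 3 × 3 × 9 = 81
  FM-6: 7 × 4 × 7 = 196
  FM-7: 5 × 2 × 2 = 20
  FM-8: 6 × 6 × 2 = 72
  FM-9: 2 × 2 × 3 = 12
RPN > 9: FM-2 (448), FM-3 (567), FM-4 (490), FM-5 (81), FM-6 (196), FM-7 (20), FM-8 (72), FM-9 (12).
Sum: 448 + 567 + 490 + 81 + 196 + 20 + 72 + 12 = 1886.

1886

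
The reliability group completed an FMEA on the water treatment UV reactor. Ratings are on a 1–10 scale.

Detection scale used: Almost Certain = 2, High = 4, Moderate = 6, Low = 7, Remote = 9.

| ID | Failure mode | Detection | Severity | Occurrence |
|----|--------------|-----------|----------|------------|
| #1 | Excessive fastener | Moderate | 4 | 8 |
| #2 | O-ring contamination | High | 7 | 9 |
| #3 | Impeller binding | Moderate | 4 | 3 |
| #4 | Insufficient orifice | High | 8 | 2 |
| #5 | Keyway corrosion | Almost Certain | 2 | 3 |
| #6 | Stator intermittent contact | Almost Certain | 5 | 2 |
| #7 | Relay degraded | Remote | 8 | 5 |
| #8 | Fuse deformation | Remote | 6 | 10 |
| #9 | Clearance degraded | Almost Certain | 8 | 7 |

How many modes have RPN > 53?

7

RPN = Severity × Occurrence × Detection:
  #1: 4 × 8 × 6 = 192
  #2: 7 × 9 × 4 = 252
  #3: 4 × 3 × 6 = 72
  #4: 8 × 2 × 4 = 64
  #5: 2 × 3 × 2 = 12
  #6: 5 × 2 × 2 = 20
  #7: 8 × 5 × 9 = 360
  #8: 6 × 10 × 9 = 540
  #9: 8 × 7 × 2 = 112
Modes with RPN > 53: #1 (192), #2 (252), #3 (72), #4 (64), #7 (360), #8 (540), #9 (112) → 7.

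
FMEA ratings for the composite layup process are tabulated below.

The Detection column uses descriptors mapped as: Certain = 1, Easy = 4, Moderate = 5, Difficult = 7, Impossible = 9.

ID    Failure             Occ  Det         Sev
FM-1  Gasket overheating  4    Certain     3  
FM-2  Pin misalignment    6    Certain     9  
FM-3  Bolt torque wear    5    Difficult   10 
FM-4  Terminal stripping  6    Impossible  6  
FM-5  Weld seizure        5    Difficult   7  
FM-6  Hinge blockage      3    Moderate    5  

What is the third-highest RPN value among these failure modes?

245

RPN = Severity × Occurrence × Detection:
  FM-1: 3 × 4 × 1 = 12
  FM-2: 9 × 6 × 1 = 54
  FM-3: 10 × 5 × 7 = 350
  FM-4: 6 × 6 × 9 = 324
  FM-5: 7 × 5 × 7 = 245
  FM-6: 5 × 3 × 5 = 75
Sorted descending: 350, 324, 245, 75, 54, 12.
The third-highest RPN is 245 (FM-5).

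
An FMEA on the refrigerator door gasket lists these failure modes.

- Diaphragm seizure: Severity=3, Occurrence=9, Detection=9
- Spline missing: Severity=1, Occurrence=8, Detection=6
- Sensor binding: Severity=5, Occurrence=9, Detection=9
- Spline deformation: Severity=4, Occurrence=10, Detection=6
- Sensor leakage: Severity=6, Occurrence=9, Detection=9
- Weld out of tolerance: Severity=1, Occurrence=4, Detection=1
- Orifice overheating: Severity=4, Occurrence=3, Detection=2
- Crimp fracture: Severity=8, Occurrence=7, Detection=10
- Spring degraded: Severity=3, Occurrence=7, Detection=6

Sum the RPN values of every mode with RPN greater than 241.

1694

RPN = Severity × Occurrence × Detection:
  Diaphragm seizure: 3 × 9 × 9 = 243
  Spline missing: 1 × 8 × 6 = 48
  Sensor binding: 5 × 9 × 9 = 405
  Spline deformation: 4 × 10 × 6 = 240
  Sensor leakage: 6 × 9 × 9 = 486
  Weld out of tolerance: 1 × 4 × 1 = 4
  Orifice overheating: 4 × 3 × 2 = 24
  Crimp fracture: 8 × 7 × 10 = 560
  Spring degraded: 3 × 7 × 6 = 126
RPN > 241: Diaphragm seizure (243), Sensor binding (405), Sensor leakage (486), Crimp fracture (560).
Sum: 243 + 405 + 486 + 560 = 1694.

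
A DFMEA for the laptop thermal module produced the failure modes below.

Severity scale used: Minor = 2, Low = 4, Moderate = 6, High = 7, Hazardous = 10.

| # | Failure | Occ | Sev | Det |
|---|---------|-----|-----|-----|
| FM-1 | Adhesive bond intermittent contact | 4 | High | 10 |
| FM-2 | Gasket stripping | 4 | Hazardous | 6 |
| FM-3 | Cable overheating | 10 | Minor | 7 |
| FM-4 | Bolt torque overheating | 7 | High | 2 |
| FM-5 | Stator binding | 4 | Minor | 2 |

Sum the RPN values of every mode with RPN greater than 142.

520

RPN = Severity × Occurrence × Detection:
  FM-1: 7 × 4 × 10 = 280
  FM-2: 10 × 4 × 6 = 240
  FM-3: 2 × 10 × 7 = 140
  FM-4: 7 × 7 × 2 = 98
  FM-5: 2 × 4 × 2 = 16
RPN > 142: FM-1 (280), FM-2 (240).
Sum: 280 + 240 = 520.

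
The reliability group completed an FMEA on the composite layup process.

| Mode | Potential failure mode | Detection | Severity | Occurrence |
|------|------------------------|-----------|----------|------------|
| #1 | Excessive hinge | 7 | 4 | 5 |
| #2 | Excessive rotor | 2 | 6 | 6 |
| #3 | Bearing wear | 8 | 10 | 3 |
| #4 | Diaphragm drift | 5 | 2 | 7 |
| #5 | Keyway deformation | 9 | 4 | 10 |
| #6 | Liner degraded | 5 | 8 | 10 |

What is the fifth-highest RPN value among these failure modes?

RPN = Severity × Occurrence × Detection:
  #1: 4 × 5 × 7 = 140
  #2: 6 × 6 × 2 = 72
  #3: 10 × 3 × 8 = 240
  #4: 2 × 7 × 5 = 70
  #5: 4 × 10 × 9 = 360
  #6: 8 × 10 × 5 = 400
Sorted descending: 400, 360, 240, 140, 72, 70.
The fifth-highest RPN is 72 (#2).

72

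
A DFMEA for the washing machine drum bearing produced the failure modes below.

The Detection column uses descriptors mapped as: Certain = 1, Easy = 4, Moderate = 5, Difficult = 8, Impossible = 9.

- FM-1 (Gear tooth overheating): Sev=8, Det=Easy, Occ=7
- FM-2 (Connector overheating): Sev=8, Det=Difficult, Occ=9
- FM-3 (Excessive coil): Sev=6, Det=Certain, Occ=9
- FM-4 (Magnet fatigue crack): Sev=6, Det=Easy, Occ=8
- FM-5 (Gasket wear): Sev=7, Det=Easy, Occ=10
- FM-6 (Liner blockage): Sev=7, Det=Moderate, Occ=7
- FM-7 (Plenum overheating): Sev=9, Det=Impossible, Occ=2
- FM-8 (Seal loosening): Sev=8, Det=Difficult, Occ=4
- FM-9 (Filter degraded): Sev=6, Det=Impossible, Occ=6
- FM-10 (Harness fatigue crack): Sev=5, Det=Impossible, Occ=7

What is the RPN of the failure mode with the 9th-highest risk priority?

162

RPN = Severity × Occurrence × Detection:
  FM-1: 8 × 7 × 4 = 224
  FM-2: 8 × 9 × 8 = 576
  FM-3: 6 × 9 × 1 = 54
  FM-4: 6 × 8 × 4 = 192
  FM-5: 7 × 10 × 4 = 280
  FM-6: 7 × 7 × 5 = 245
  FM-7: 9 × 2 × 9 = 162
  FM-8: 8 × 4 × 8 = 256
  FM-9: 6 × 6 × 9 = 324
  FM-10: 5 × 7 × 9 = 315
Sorted descending: 576, 324, 315, 280, 256, 245, 224, 192, 162, 54.
The 9th-highest RPN is 162 (FM-7).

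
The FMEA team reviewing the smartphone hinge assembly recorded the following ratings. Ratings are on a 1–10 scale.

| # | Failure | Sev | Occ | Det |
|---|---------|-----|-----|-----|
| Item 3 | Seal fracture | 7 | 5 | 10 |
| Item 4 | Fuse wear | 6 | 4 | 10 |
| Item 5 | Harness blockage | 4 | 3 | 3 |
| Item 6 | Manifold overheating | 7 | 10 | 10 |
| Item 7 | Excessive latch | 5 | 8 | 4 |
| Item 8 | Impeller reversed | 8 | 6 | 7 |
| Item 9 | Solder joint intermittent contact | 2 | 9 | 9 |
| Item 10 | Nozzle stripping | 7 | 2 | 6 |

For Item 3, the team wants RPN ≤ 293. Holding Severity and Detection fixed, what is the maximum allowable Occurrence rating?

Item 3: S=7, O=5, D=10 → current RPN = 350.
Fixed product = 70. Need 70 × O ≤ 293, so O ≤ 293/70 = 4.19.
Maximum integer Occurrence rating = 4 (gives RPN 280; O=5 would give 350 > 293).

4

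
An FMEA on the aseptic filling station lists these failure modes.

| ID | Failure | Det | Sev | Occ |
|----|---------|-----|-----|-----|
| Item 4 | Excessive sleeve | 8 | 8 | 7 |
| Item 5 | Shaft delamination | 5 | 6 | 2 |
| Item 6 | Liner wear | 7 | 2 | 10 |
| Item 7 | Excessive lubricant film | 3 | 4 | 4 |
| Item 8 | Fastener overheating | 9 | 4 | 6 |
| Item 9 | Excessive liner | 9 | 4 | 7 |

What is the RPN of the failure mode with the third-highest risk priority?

216

RPN = Severity × Occurrence × Detection:
  Item 4: 8 × 7 × 8 = 448
  Item 5: 6 × 2 × 5 = 60
  Item 6: 2 × 10 × 7 = 140
  Item 7: 4 × 4 × 3 = 48
  Item 8: 4 × 6 × 9 = 216
  Item 9: 4 × 7 × 9 = 252
Sorted descending: 448, 252, 216, 140, 60, 48.
The third-highest RPN is 216 (Item 8).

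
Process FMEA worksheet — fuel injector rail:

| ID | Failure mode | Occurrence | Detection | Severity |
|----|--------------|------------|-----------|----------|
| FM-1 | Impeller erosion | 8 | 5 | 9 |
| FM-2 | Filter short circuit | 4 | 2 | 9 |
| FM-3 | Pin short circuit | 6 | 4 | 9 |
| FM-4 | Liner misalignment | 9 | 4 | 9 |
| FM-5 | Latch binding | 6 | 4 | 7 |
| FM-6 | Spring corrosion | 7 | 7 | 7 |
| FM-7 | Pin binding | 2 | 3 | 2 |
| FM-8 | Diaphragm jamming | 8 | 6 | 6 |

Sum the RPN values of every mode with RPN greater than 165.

RPN = Severity × Occurrence × Detection:
  FM-1: 9 × 8 × 5 = 360
  FM-2: 9 × 4 × 2 = 72
  FM-3: 9 × 6 × 4 = 216
  FM-4: 9 × 9 × 4 = 324
  FM-5: 7 × 6 × 4 = 168
  FM-6: 7 × 7 × 7 = 343
  FM-7: 2 × 2 × 3 = 12
  FM-8: 6 × 8 × 6 = 288
RPN > 165: FM-1 (360), FM-3 (216), FM-4 (324), FM-5 (168), FM-6 (343), FM-8 (288).
Sum: 360 + 216 + 324 + 168 + 343 + 288 = 1699.

1699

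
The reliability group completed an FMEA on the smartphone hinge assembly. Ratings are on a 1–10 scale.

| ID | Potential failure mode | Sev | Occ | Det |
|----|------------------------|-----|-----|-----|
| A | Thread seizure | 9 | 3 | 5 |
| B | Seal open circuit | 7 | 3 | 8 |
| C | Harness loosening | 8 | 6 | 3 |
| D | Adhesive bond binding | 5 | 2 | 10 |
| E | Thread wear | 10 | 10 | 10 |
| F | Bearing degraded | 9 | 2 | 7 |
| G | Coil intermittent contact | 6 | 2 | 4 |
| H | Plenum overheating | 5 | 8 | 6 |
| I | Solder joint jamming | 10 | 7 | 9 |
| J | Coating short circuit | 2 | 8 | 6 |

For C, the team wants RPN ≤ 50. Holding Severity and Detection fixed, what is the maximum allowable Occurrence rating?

2

C: S=8, O=6, D=3 → current RPN = 144.
Fixed product = 24. Need 24 × O ≤ 50, so O ≤ 50/24 = 2.08.
Maximum integer Occurrence rating = 2 (gives RPN 48; O=3 would give 72 > 50).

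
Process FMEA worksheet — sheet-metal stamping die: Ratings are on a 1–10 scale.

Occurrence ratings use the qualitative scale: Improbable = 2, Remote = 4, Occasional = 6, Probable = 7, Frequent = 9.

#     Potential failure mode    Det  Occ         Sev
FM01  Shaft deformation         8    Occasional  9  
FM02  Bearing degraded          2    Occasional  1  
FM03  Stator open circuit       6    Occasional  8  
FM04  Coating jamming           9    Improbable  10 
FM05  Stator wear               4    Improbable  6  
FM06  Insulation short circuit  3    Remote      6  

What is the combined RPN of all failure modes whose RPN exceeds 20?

RPN = Severity × Occurrence × Detection:
  FM01: 9 × 6 × 8 = 432
  FM02: 1 × 6 × 2 = 12
  FM03: 8 × 6 × 6 = 288
  FM04: 10 × 2 × 9 = 180
  FM05: 6 × 2 × 4 = 48
  FM06: 6 × 4 × 3 = 72
RPN > 20: FM01 (432), FM03 (288), FM04 (180), FM05 (48), FM06 (72).
Sum: 432 + 288 + 180 + 48 + 72 = 1020.

1020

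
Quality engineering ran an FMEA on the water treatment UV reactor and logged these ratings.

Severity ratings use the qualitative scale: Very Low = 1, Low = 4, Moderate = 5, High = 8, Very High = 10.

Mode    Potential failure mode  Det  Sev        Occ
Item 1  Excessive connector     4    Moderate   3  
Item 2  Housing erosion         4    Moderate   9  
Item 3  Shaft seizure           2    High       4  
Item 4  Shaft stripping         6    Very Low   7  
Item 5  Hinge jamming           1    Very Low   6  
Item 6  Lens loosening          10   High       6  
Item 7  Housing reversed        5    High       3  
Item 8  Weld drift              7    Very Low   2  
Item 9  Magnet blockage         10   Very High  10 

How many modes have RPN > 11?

RPN = Severity × Occurrence × Detection:
  Item 1: 5 × 3 × 4 = 60
  Item 2: 5 × 9 × 4 = 180
  Item 3: 8 × 4 × 2 = 64
  Item 4: 1 × 7 × 6 = 42
  Item 5: 1 × 6 × 1 = 6
  Item 6: 8 × 6 × 10 = 480
  Item 7: 8 × 3 × 5 = 120
  Item 8: 1 × 2 × 7 = 14
  Item 9: 10 × 10 × 10 = 1000
Modes with RPN > 11: Item 1 (60), Item 2 (180), Item 3 (64), Item 4 (42), Item 6 (480), Item 7 (120), Item 8 (14), Item 9 (1000) → 8.

8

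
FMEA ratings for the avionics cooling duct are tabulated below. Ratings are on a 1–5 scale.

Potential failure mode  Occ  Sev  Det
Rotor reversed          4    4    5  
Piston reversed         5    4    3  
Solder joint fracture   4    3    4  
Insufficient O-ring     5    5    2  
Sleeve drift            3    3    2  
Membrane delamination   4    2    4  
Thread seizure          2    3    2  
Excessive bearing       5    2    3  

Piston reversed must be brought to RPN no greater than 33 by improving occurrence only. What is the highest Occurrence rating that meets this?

2

Piston reversed: S=4, O=5, D=3 → current RPN = 60.
Fixed product = 12. Need 12 × O ≤ 33, so O ≤ 33/12 = 2.75.
Maximum integer Occurrence rating = 2 (gives RPN 24; O=3 would give 36 > 33).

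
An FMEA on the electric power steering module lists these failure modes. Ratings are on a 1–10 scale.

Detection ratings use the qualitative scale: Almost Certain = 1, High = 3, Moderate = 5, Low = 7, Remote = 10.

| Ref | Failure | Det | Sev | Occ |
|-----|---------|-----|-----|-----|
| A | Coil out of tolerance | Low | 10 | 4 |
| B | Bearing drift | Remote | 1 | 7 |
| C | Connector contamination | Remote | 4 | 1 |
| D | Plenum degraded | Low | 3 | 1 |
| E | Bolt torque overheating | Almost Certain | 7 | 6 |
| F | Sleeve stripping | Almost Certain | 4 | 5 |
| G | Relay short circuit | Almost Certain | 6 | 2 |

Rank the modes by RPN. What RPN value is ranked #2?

70

RPN = Severity × Occurrence × Detection:
  A: 10 × 4 × 7 = 280
  B: 1 × 7 × 10 = 70
  C: 4 × 1 × 10 = 40
  D: 3 × 1 × 7 = 21
  E: 7 × 6 × 1 = 42
  F: 4 × 5 × 1 = 20
  G: 6 × 2 × 1 = 12
Sorted descending: 280, 70, 42, 40, 21, 20, 12.
The second-highest RPN is 70 (B).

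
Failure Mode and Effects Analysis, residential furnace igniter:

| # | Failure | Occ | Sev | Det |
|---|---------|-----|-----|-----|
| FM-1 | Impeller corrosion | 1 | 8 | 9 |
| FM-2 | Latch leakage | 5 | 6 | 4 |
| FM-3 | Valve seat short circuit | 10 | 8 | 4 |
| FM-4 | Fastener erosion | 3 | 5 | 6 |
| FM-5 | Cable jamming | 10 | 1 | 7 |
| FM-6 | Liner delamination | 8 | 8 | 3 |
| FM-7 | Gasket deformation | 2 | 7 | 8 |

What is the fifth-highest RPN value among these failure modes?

90

RPN = Severity × Occurrence × Detection:
  FM-1: 8 × 1 × 9 = 72
  FM-2: 6 × 5 × 4 = 120
  FM-3: 8 × 10 × 4 = 320
  FM-4: 5 × 3 × 6 = 90
  FM-5: 1 × 10 × 7 = 70
  FM-6: 8 × 8 × 3 = 192
  FM-7: 7 × 2 × 8 = 112
Sorted descending: 320, 192, 120, 112, 90, 72, 70.
The fifth-highest RPN is 90 (FM-4).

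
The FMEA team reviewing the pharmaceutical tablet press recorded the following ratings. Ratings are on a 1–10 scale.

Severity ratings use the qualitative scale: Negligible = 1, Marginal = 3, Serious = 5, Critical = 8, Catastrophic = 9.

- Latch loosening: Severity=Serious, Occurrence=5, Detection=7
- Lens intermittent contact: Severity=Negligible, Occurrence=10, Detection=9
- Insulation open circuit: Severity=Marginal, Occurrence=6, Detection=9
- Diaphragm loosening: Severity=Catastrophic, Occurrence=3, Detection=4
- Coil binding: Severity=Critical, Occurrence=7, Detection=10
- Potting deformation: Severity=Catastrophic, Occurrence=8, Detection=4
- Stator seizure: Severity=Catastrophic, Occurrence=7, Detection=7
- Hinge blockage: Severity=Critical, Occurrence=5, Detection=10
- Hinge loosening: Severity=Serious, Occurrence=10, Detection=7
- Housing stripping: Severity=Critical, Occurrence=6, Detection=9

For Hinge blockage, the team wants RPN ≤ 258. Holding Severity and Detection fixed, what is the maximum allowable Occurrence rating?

3

Hinge blockage: S=8, O=5, D=10 → current RPN = 400.
Fixed product = 80. Need 80 × O ≤ 258, so O ≤ 258/80 = 3.23.
Maximum integer Occurrence rating = 3 (gives RPN 240; O=4 would give 320 > 258).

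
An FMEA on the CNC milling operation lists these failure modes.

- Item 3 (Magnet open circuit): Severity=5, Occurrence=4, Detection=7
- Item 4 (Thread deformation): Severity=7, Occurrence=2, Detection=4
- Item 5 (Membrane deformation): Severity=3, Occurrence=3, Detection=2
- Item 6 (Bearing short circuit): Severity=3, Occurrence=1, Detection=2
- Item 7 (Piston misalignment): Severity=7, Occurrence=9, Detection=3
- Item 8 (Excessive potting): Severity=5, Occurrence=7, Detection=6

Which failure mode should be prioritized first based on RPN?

RPN = Severity × Occurrence × Detection:
  Item 3: 5 × 4 × 7 = 140
  Item 4: 7 × 2 × 4 = 56
  Item 5: 3 × 3 × 2 = 18
  Item 6: 3 × 1 × 2 = 6
  Item 7: 7 × 9 × 3 = 189
  Item 8: 5 × 7 × 6 = 210
Highest RPN is 210 → Item 8.

Item 8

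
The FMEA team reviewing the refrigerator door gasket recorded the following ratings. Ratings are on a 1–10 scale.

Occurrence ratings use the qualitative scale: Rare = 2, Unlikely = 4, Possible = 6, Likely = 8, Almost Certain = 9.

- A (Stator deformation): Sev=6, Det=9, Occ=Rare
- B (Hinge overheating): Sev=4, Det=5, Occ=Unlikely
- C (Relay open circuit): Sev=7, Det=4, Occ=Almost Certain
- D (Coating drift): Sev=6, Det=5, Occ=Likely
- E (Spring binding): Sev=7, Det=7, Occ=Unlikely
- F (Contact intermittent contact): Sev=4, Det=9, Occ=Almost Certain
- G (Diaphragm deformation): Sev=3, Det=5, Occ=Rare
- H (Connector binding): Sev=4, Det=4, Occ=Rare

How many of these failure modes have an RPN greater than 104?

5

RPN = Severity × Occurrence × Detection:
  A: 6 × 2 × 9 = 108
  B: 4 × 4 × 5 = 80
  C: 7 × 9 × 4 = 252
  D: 6 × 8 × 5 = 240
  E: 7 × 4 × 7 = 196
  F: 4 × 9 × 9 = 324
  G: 3 × 2 × 5 = 30
  H: 4 × 2 × 4 = 32
Modes with RPN > 104: A (108), C (252), D (240), E (196), F (324) → 5.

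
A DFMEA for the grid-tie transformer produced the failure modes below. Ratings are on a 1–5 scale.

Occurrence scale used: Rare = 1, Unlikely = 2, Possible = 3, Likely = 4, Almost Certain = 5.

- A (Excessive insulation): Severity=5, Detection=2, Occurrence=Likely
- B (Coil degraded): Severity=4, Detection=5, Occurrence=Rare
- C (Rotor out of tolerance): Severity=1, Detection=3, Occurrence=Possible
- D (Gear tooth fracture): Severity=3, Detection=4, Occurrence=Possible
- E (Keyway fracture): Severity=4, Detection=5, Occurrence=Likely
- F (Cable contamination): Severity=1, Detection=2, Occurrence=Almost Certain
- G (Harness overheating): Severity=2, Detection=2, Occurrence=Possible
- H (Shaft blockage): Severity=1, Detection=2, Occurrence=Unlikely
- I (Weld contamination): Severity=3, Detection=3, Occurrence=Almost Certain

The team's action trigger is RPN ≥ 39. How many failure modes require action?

3

RPN = Severity × Occurrence × Detection:
  A: 5 × 4 × 2 = 40
  B: 4 × 1 × 5 = 20
  C: 1 × 3 × 3 = 9
  D: 3 × 3 × 4 = 36
  E: 4 × 4 × 5 = 80
  F: 1 × 5 × 2 = 10
  G: 2 × 3 × 2 = 12
  H: 1 × 2 × 2 = 4
  I: 3 × 5 × 3 = 45
Modes with RPN ≥ 39: A (40), E (80), I (45) → 3.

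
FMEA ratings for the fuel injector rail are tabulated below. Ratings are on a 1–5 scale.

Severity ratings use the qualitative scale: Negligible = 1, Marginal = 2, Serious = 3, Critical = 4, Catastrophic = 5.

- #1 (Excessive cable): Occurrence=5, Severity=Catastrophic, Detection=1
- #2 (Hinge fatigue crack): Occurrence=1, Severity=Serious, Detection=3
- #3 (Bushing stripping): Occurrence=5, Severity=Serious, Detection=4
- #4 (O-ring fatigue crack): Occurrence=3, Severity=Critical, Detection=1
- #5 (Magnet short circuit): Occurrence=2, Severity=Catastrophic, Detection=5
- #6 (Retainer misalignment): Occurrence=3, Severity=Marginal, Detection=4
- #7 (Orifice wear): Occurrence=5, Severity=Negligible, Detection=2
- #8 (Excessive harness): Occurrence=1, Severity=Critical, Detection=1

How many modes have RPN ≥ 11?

5

RPN = Severity × Occurrence × Detection:
  #1: 5 × 5 × 1 = 25
  #2: 3 × 1 × 3 = 9
  #3: 3 × 5 × 4 = 60
  #4: 4 × 3 × 1 = 12
  #5: 5 × 2 × 5 = 50
  #6: 2 × 3 × 4 = 24
  #7: 1 × 5 × 2 = 10
  #8: 4 × 1 × 1 = 4
Modes with RPN ≥ 11: #1 (25), #3 (60), #4 (12), #5 (50), #6 (24) → 5.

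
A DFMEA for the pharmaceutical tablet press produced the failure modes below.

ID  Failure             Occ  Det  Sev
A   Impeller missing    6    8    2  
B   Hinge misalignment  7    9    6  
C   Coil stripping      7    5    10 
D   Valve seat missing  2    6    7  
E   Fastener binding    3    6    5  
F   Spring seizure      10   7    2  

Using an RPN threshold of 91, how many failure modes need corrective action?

4

RPN = Severity × Occurrence × Detection:
  A: 2 × 6 × 8 = 96
  B: 6 × 7 × 9 = 378
  C: 10 × 7 × 5 = 350
  D: 7 × 2 × 6 = 84
  E: 5 × 3 × 6 = 90
  F: 2 × 10 × 7 = 140
Modes with RPN ≥ 91: A (96), B (378), C (350), F (140) → 4.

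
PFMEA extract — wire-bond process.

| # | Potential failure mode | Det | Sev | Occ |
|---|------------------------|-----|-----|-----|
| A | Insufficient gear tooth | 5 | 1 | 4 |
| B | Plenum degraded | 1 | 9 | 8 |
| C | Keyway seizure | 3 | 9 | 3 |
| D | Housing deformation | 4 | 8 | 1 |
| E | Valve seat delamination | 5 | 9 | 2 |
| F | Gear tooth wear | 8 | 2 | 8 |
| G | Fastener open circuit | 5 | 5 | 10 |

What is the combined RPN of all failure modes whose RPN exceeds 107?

RPN = Severity × Occurrence × Detection:
  A: 1 × 4 × 5 = 20
  B: 9 × 8 × 1 = 72
  C: 9 × 3 × 3 = 81
  D: 8 × 1 × 4 = 32
  E: 9 × 2 × 5 = 90
  F: 2 × 8 × 8 = 128
  G: 5 × 10 × 5 = 250
RPN > 107: F (128), G (250).
Sum: 128 + 250 = 378.

378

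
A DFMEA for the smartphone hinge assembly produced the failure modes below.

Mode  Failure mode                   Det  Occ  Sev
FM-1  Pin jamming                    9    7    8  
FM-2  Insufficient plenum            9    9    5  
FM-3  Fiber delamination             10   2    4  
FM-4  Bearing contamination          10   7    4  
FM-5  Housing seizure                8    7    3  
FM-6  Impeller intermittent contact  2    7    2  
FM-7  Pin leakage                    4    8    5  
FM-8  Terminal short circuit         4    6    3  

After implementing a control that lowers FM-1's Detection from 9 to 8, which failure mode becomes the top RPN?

FM-1

RPN = Severity × Occurrence × Detection:
  FM-1: 8 × 7 × 9 = 504
  FM-2: 5 × 9 × 9 = 405
  FM-3: 4 × 2 × 10 = 80
  FM-4: 4 × 7 × 10 = 280
  FM-5: 3 × 7 × 8 = 168
  FM-6: 2 × 7 × 2 = 28
  FM-7: 5 × 8 × 4 = 160
  FM-8: 3 × 6 × 4 = 72
After action: FM-1 → 8 × 7 × 8 = 448.
Revised RPNs: FM-1=448, FM-2=405, FM-4=280, FM-5=168, FM-7=160, FM-3=80, FM-8=72, FM-6=28.
Highest is now FM-1 (448).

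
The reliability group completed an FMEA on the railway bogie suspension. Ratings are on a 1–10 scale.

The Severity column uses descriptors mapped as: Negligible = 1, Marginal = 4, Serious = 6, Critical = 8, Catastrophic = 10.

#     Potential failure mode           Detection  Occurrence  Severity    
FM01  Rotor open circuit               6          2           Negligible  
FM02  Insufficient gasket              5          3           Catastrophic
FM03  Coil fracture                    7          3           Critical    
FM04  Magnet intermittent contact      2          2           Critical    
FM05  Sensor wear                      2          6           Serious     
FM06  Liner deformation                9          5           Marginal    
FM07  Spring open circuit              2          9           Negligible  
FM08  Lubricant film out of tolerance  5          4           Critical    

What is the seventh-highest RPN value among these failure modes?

RPN = Severity × Occurrence × Detection:
  FM01: 1 × 2 × 6 = 12
  FM02: 10 × 3 × 5 = 150
  FM03: 8 × 3 × 7 = 168
  FM04: 8 × 2 × 2 = 32
  FM05: 6 × 6 × 2 = 72
  FM06: 4 × 5 × 9 = 180
  FM07: 1 × 9 × 2 = 18
  FM08: 8 × 4 × 5 = 160
Sorted descending: 180, 168, 160, 150, 72, 32, 18, 12.
The seventh-highest RPN is 18 (FM07).

18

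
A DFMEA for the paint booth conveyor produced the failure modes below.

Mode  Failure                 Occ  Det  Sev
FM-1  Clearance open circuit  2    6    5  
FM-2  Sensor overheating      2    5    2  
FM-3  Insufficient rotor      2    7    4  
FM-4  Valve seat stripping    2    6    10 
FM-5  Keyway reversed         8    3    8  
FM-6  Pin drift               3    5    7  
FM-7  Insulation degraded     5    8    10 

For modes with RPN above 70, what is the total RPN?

RPN = Severity × Occurrence × Detection:
  FM-1: 5 × 2 × 6 = 60
  FM-2: 2 × 2 × 5 = 20
  FM-3: 4 × 2 × 7 = 56
  FM-4: 10 × 2 × 6 = 120
  FM-5: 8 × 8 × 3 = 192
  FM-6: 7 × 3 × 5 = 105
  FM-7: 10 × 5 × 8 = 400
RPN > 70: FM-4 (120), FM-5 (192), FM-6 (105), FM-7 (400).
Sum: 120 + 192 + 105 + 400 = 817.

817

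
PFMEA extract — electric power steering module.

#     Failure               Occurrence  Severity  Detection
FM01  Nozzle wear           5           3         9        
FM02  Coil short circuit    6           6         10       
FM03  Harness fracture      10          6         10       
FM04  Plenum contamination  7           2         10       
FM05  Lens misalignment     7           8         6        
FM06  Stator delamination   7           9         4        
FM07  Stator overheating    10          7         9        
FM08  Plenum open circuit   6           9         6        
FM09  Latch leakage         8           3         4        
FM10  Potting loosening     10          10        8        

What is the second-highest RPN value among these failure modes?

630

RPN = Severity × Occurrence × Detection:
  FM01: 3 × 5 × 9 = 135
  FM02: 6 × 6 × 10 = 360
  FM03: 6 × 10 × 10 = 600
  FM04: 2 × 7 × 10 = 140
  FM05: 8 × 7 × 6 = 336
  FM06: 9 × 7 × 4 = 252
  FM07: 7 × 10 × 9 = 630
  FM08: 9 × 6 × 6 = 324
  FM09: 3 × 8 × 4 = 96
  FM10: 10 × 10 × 8 = 800
Sorted descending: 800, 630, 600, 360, 336, 324, 252, 140, 135, 96.
The second-highest RPN is 630 (FM07).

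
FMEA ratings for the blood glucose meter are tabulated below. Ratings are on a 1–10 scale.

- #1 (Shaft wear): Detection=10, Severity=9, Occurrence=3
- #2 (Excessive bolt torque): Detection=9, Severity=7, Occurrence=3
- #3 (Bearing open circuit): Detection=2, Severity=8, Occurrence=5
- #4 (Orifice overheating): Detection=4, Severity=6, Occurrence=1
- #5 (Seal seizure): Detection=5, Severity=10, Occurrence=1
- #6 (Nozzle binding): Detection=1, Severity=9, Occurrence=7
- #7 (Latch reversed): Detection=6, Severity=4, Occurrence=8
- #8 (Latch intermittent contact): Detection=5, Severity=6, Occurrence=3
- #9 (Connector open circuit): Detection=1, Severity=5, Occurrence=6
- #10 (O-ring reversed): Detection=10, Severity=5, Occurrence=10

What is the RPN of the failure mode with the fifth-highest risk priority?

RPN = Severity × Occurrence × Detection:
  #1: 9 × 3 × 10 = 270
  #2: 7 × 3 × 9 = 189
  #3: 8 × 5 × 2 = 80
  #4: 6 × 1 × 4 = 24
  #5: 10 × 1 × 5 = 50
  #6: 9 × 7 × 1 = 63
  #7: 4 × 8 × 6 = 192
  #8: 6 × 3 × 5 = 90
  #9: 5 × 6 × 1 = 30
  #10: 5 × 10 × 10 = 500
Sorted descending: 500, 270, 192, 189, 90, 80, 63, 50, 30, 24.
The fifth-highest RPN is 90 (#8).

90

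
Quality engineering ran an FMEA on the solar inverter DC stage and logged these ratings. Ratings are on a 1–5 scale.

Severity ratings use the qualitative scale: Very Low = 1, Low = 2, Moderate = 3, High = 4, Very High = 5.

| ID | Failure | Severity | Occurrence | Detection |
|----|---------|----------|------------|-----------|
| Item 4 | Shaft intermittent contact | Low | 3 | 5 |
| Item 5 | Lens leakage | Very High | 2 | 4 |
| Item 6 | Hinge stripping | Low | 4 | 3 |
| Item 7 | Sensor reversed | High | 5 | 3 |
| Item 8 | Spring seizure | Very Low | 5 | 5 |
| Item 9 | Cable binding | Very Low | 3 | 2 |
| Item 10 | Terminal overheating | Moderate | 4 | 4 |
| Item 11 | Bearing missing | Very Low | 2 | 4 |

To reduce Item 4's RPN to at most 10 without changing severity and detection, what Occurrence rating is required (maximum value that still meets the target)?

Item 4: S=2, O=3, D=5 → current RPN = 30.
Fixed product = 10. Need 10 × O ≤ 10, so O ≤ 10/10 = 1.00.
Maximum integer Occurrence rating = 1 (gives RPN 10; O=2 would give 20 > 10).

1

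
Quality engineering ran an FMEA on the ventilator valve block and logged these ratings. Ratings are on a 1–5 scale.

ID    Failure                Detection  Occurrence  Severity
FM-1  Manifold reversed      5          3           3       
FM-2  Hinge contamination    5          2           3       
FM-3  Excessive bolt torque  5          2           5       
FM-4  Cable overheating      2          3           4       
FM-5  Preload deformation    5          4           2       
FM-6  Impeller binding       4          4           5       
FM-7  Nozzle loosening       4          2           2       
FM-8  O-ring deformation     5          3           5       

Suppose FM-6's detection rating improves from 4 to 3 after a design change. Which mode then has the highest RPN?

FM-8

RPN = Severity × Occurrence × Detection:
  FM-1: 3 × 3 × 5 = 45
  FM-2: 3 × 2 × 5 = 30
  FM-3: 5 × 2 × 5 = 50
  FM-4: 4 × 3 × 2 = 24
  FM-5: 2 × 4 × 5 = 40
  FM-6: 5 × 4 × 4 = 80
  FM-7: 2 × 2 × 4 = 16
  FM-8: 5 × 3 × 5 = 75
After action: FM-6 → 5 × 4 × 3 = 60.
Revised RPNs: FM-8=75, FM-6=60, FM-3=50, FM-1=45, FM-5=40, FM-2=30, FM-4=24, FM-7=16.
Highest is now FM-8 (75).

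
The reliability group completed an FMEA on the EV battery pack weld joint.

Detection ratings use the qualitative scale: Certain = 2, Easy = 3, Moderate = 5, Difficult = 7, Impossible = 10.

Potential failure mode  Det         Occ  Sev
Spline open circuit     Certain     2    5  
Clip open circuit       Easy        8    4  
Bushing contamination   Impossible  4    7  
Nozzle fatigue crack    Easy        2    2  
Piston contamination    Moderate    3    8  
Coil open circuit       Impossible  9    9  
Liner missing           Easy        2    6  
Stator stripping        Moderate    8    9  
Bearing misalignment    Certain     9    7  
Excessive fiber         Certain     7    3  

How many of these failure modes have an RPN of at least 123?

RPN = Severity × Occurrence × Detection:
  Spline open circuit: 5 × 2 × 2 = 20
  Clip open circuit: 4 × 8 × 3 = 96
  Bushing contamination: 7 × 4 × 10 = 280
  Nozzle fatigue crack: 2 × 2 × 3 = 12
  Piston contamination: 8 × 3 × 5 = 120
  Coil open circuit: 9 × 9 × 10 = 810
  Liner missing: 6 × 2 × 3 = 36
  Stator stripping: 9 × 8 × 5 = 360
  Bearing misalignment: 7 × 9 × 2 = 126
  Excessive fiber: 3 × 7 × 2 = 42
Modes with RPN ≥ 123: Bushing contamination (280), Coil open circuit (810), Stator stripping (360), Bearing misalignment (126) → 4.

4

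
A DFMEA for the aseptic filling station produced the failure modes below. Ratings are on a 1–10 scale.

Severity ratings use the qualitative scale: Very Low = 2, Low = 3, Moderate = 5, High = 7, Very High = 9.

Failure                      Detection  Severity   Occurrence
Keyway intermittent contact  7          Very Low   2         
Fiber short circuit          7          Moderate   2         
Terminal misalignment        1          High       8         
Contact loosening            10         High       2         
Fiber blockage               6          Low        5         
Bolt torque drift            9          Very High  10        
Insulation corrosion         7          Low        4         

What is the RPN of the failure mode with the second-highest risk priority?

140

RPN = Severity × Occurrence × Detection:
  Keyway intermittent contact: 2 × 2 × 7 = 28
  Fiber short circuit: 5 × 2 × 7 = 70
  Terminal misalignment: 7 × 8 × 1 = 56
  Contact loosening: 7 × 2 × 10 = 140
  Fiber blockage: 3 × 5 × 6 = 90
  Bolt torque drift: 9 × 10 × 9 = 810
  Insulation corrosion: 3 × 4 × 7 = 84
Sorted descending: 810, 140, 90, 84, 70, 56, 28.
The second-highest RPN is 140 (Contact loosening).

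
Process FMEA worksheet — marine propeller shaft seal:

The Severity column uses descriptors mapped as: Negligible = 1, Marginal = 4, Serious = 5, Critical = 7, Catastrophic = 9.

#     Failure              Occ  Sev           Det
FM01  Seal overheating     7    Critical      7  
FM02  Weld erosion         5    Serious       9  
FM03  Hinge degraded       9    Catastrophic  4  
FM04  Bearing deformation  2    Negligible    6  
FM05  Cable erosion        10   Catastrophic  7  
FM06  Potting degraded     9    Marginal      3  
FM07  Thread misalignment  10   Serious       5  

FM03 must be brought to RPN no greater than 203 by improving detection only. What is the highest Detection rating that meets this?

FM03: S=9, O=9, D=4 → current RPN = 324.
Fixed product = 81. Need 81 × D ≤ 203, so D ≤ 203/81 = 2.51.
Maximum integer Detection rating = 2 (gives RPN 162; D=3 would give 243 > 203).

2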